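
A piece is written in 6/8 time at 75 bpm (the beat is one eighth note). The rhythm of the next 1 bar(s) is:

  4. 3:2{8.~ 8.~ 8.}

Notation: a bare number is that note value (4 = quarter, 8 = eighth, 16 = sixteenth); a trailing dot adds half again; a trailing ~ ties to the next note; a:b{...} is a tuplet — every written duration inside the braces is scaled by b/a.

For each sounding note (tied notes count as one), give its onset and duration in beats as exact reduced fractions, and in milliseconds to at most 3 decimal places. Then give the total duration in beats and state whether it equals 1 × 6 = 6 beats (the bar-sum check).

1) 0.0ms=0b +2400.0ms=3b
2) 2400.0ms=3b +2400.0ms=3b
Σ=6b of 6 (75bpm 6/8) — PASS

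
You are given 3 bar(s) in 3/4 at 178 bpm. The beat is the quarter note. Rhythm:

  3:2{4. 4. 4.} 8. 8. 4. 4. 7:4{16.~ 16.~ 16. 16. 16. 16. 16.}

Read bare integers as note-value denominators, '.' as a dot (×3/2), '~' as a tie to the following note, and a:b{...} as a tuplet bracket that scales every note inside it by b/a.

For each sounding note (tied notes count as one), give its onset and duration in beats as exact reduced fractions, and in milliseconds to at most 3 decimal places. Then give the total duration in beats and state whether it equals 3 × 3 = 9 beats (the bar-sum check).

1) 0.0ms=0b +337.079ms=1b
2) 337.079ms=1b +337.079ms=1b
3) 674.157ms=2b +337.079ms=1b
4) 1011.236ms=3b +252.809ms=3/4b
5) 1264.045ms=15/4b +252.809ms=3/4b
6) 1516.854ms=9/2b +505.618ms=3/2b
7) 2022.472ms=6b +505.618ms=3/2b
8) 2528.09ms=15/2b +216.693ms=9/14b
9) 2744.783ms=57/7b +72.231ms=3/14b
10) 2817.014ms=117/14b +72.231ms=3/14b
11) 2889.246ms=60/7b +72.231ms=3/14b
12) 2961.477ms=123/14b +72.231ms=3/14b
Σ=9b of 9 (178bpm 3/4) — PASS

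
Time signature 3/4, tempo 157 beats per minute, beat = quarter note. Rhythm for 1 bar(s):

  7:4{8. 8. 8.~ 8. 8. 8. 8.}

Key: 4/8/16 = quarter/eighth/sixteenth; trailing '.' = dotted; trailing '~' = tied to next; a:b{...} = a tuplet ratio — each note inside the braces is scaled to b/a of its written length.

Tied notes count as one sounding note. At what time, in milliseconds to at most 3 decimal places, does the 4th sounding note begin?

1. 0.0ms @ 0 + 163.785ms (3/7)
2. 163.785ms @ 3/7 + 163.785ms (3/7)
3. 327.571ms @ 6/7 + 327.571ms (6/7)
4. 655.141ms @ 12/7 + 163.785ms (3/7)
5. 818.926ms @ 15/7 + 163.785ms (3/7)
6. 982.712ms @ 18/7 + 163.785ms (3/7)

note 4 onset = 12/7b = 655.141ms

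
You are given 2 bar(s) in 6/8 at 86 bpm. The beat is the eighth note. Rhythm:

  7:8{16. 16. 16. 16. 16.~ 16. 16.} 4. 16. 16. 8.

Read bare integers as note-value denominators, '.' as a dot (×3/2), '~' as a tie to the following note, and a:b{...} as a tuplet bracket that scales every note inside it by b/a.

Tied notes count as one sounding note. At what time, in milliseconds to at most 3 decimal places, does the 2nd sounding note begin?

1. 0.0ms @ 0 + 598.007ms (6/7)
2. 598.007ms @ 6/7 + 598.007ms (6/7)
3. 1196.013ms @ 12/7 + 598.007ms (6/7)
4. 1794.02ms @ 18/7 + 598.007ms (6/7)
5. 2392.027ms @ 24/7 + 1196.013ms (12/7)
6. 3588.04ms @ 36/7 + 598.007ms (6/7)
7. 4186.047ms @ 6 + 2093.023ms (3)
8. 6279.07ms @ 9 + 523.256ms (3/4)
9. 6802.326ms @ 39/4 + 523.256ms (3/4)
10. 7325.581ms @ 21/2 + 1046.512ms (3/2)

note 2 onset = 6/7b = 598.007ms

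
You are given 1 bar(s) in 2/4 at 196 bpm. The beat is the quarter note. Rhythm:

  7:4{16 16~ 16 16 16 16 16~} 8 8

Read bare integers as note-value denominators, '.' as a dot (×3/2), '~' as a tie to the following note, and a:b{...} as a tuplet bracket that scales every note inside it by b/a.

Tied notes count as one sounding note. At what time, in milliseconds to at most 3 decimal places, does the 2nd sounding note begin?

note 2 onset = 1/7b = 43.732ms

1. 0.0ms @ 0 + 43.732ms (1/7)
2. 43.732ms @ 1/7 + 87.464ms (2/7)
3. 131.195ms @ 3/7 + 43.732ms (1/7)
4. 174.927ms @ 4/7 + 43.732ms (1/7)
5. 218.659ms @ 5/7 + 43.732ms (1/7)
6. 262.391ms @ 6/7 + 196.793ms (9/14)
7. 459.184ms @ 3/2 + 153.061ms (1/2)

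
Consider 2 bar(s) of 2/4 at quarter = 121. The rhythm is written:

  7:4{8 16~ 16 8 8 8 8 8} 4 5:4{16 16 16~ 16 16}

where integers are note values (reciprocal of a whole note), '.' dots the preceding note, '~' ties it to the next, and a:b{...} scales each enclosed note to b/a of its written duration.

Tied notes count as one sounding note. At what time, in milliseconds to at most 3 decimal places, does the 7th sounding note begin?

note 7 onset = 12/7b = 850.059ms

1. 0.0ms @ 0 + 141.677ms (2/7)
2. 141.677ms @ 2/7 + 141.677ms (2/7)
3. 283.353ms @ 4/7 + 141.677ms (2/7)
4. 425.03ms @ 6/7 + 141.677ms (2/7)
5. 566.706ms @ 8/7 + 141.677ms (2/7)
6. 708.383ms @ 10/7 + 141.677ms (2/7)
7. 850.059ms @ 12/7 + 141.677ms (2/7)
8. 991.736ms @ 2 + 495.868ms (1)
9. 1487.603ms @ 3 + 99.174ms (1/5)
10. 1586.777ms @ 16/5 + 99.174ms (1/5)
11. 1685.95ms @ 17/5 + 198.347ms (2/5)
12. 1884.298ms @ 19/5 + 99.174ms (1/5)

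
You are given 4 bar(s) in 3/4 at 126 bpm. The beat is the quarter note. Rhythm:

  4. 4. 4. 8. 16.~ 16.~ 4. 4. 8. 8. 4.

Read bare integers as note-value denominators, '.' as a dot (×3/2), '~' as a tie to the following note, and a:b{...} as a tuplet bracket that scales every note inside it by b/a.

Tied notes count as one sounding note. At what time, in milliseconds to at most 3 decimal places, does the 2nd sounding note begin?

note 2 onset = 3/2b = 714.286ms

1. 0.0ms @ 0 + 714.286ms (3/2)
2. 714.286ms @ 3/2 + 714.286ms (3/2)
3. 1428.571ms @ 3 + 714.286ms (3/2)
4. 2142.857ms @ 9/2 + 357.143ms (3/4)
5. 2500.0ms @ 21/4 + 1071.429ms (9/4)
6. 3571.429ms @ 15/2 + 714.286ms (3/2)
7. 4285.714ms @ 9 + 357.143ms (3/4)
8. 4642.857ms @ 39/4 + 357.143ms (3/4)
9. 5000.0ms @ 21/2 + 714.286ms (3/2)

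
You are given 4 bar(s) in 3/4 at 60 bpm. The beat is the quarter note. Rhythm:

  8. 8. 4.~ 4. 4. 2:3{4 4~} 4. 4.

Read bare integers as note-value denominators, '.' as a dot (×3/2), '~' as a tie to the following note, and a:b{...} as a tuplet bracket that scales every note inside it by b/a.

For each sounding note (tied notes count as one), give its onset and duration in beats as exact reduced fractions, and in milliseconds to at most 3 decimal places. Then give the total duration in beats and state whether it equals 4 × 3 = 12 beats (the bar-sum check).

1) 0.0ms=0b +750.0ms=3/4b
2) 750.0ms=3/4b +750.0ms=3/4b
3) 1500.0ms=3/2b +3000.0ms=3b
4) 4500.0ms=9/2b +1500.0ms=3/2b
5) 6000.0ms=6b +1500.0ms=3/2b
6) 7500.0ms=15/2b +3000.0ms=3b
7) 10500.0ms=21/2b +1500.0ms=3/2b
Σ=12b of 12 (60bpm 3/4) — PASS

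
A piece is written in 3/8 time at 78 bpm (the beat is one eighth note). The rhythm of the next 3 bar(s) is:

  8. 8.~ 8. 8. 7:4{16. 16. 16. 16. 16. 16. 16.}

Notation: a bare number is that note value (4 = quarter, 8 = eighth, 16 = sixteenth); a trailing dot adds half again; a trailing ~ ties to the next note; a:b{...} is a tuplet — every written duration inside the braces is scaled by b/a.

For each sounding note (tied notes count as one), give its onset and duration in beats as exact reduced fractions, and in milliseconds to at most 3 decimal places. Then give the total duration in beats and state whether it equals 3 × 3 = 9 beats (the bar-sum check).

1) 0.0ms=0b +1153.846ms=3/2b
2) 1153.846ms=3/2b +2307.692ms=3b
3) 3461.538ms=9/2b +1153.846ms=3/2b
4) 4615.385ms=6b +329.67ms=3/7b
5) 4945.055ms=45/7b +329.67ms=3/7b
6) 5274.725ms=48/7b +329.67ms=3/7b
7) 5604.396ms=51/7b +329.67ms=3/7b
8) 5934.066ms=54/7b +329.67ms=3/7b
9) 6263.736ms=57/7b +329.67ms=3/7b
10) 6593.407ms=60/7b +329.67ms=3/7b
Σ=9b of 9 (78bpm 3/8) — PASS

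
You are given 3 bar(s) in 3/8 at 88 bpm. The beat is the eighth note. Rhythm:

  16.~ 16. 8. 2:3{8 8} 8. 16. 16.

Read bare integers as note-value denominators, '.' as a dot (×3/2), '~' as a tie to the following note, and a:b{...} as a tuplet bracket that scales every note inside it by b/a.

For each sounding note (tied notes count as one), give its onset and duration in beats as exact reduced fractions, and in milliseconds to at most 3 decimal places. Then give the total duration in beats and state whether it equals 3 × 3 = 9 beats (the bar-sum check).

1) 0.0ms=0b +1022.727ms=3/2b
2) 1022.727ms=3/2b +1022.727ms=3/2b
3) 2045.455ms=3b +1022.727ms=3/2b
4) 3068.182ms=9/2b +1022.727ms=3/2b
5) 4090.909ms=6b +1022.727ms=3/2b
6) 5113.636ms=15/2b +511.364ms=3/4b
7) 5625.0ms=33/4b +511.364ms=3/4b
Σ=9b of 9 (88bpm 3/8) — PASS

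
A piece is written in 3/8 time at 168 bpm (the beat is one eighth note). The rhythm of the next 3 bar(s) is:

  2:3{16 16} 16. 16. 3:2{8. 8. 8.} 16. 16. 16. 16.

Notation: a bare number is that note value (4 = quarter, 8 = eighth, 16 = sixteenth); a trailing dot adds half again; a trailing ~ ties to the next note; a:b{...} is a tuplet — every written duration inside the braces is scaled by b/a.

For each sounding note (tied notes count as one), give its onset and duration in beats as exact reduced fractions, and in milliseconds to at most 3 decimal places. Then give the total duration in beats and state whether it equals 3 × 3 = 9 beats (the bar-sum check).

1) 0.0ms=0b +267.857ms=3/4b
2) 267.857ms=3/4b +267.857ms=3/4b
3) 535.714ms=3/2b +267.857ms=3/4b
4) 803.571ms=9/4b +267.857ms=3/4b
5) 1071.429ms=3b +357.143ms=1b
6) 1428.571ms=4b +357.143ms=1b
7) 1785.714ms=5b +357.143ms=1b
8) 2142.857ms=6b +267.857ms=3/4b
9) 2410.714ms=27/4b +267.857ms=3/4b
10) 2678.571ms=15/2b +267.857ms=3/4b
11) 2946.429ms=33/4b +267.857ms=3/4b
Σ=9b of 9 (168bpm 3/8) — PASS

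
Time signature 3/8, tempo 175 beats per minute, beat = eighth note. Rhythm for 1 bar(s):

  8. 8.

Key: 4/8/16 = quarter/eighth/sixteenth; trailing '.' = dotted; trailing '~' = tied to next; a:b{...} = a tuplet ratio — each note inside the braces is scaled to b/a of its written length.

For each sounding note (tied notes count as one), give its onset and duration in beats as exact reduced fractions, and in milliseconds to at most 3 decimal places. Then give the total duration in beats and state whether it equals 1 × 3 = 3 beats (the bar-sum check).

1) 0.0ms=0b +514.286ms=3/2b
2) 514.286ms=3/2b +514.286ms=3/2b
Σ=3b of 3 (175bpm 3/8) — PASS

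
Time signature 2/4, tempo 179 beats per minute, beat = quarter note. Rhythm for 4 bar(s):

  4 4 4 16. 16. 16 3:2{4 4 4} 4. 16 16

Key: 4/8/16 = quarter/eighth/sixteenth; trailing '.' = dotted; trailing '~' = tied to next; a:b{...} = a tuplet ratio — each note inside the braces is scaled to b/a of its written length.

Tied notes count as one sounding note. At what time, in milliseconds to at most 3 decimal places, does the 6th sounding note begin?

1. 0.0ms @ 0 + 335.196ms (1)
2. 335.196ms @ 1 + 335.196ms (1)
3. 670.391ms @ 2 + 335.196ms (1)
4. 1005.587ms @ 3 + 125.698ms (3/8)
5. 1131.285ms @ 27/8 + 125.698ms (3/8)
6. 1256.983ms @ 15/4 + 83.799ms (1/4)
7. 1340.782ms @ 4 + 223.464ms (2/3)
8. 1564.246ms @ 14/3 + 223.464ms (2/3)
9. 1787.709ms @ 16/3 + 223.464ms (2/3)
10. 2011.173ms @ 6 + 502.793ms (3/2)
11. 2513.966ms @ 15/2 + 83.799ms (1/4)
12. 2597.765ms @ 31/4 + 83.799ms (1/4)

note 6 onset = 15/4b = 1256.983ms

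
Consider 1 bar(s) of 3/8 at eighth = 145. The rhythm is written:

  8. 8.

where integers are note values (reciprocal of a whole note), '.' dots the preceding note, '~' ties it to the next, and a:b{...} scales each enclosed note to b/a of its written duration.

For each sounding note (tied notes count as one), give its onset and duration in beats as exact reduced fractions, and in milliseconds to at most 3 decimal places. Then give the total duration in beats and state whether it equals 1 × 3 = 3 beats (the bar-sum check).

1) 0.0ms=0b +620.69ms=3/2b
2) 620.69ms=3/2b +620.69ms=3/2b
Σ=3b of 3 (145bpm 3/8) — PASS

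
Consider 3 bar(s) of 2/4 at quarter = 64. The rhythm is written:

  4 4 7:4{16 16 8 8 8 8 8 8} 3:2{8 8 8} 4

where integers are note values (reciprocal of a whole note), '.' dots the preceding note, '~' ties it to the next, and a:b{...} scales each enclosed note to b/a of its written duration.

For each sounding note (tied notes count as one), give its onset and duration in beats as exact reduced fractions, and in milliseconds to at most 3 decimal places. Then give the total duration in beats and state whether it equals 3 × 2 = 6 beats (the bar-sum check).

1) 0.0ms=0b +937.5ms=1b
2) 937.5ms=1b +937.5ms=1b
3) 1875.0ms=2b +133.929ms=1/7b
4) 2008.929ms=15/7b +133.929ms=1/7b
5) 2142.857ms=16/7b +267.857ms=2/7b
6) 2410.714ms=18/7b +267.857ms=2/7b
7) 2678.571ms=20/7b +267.857ms=2/7b
8) 2946.429ms=22/7b +267.857ms=2/7b
9) 3214.286ms=24/7b +267.857ms=2/7b
10) 3482.143ms=26/7b +267.857ms=2/7b
11) 3750.0ms=4b +312.5ms=1/3b
12) 4062.5ms=13/3b +312.5ms=1/3b
13) 4375.0ms=14/3b +312.5ms=1/3b
14) 4687.5ms=5b +937.5ms=1b
Σ=6b of 6 (64bpm 2/4) — PASS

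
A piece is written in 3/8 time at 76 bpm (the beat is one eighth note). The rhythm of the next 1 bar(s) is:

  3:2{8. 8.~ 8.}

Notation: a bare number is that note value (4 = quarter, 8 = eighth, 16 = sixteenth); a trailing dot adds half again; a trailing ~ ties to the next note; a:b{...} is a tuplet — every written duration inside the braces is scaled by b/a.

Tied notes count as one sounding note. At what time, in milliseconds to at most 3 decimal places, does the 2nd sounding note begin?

note 2 onset = 1b = 789.474ms

1. 0.0ms @ 0 + 789.474ms (1)
2. 789.474ms @ 1 + 1578.947ms (2)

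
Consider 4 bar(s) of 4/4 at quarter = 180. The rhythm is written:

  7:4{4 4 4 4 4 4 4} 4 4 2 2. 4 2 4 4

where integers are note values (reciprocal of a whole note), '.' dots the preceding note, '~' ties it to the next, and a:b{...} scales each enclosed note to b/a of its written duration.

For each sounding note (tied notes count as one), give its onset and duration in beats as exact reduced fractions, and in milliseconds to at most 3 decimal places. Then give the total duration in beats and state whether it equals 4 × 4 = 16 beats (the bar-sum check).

1) 0.0ms=0b +190.476ms=4/7b
2) 190.476ms=4/7b +190.476ms=4/7b
3) 380.952ms=8/7b +190.476ms=4/7b
4) 571.429ms=12/7b +190.476ms=4/7b
5) 761.905ms=16/7b +190.476ms=4/7b
6) 952.381ms=20/7b +190.476ms=4/7b
7) 1142.857ms=24/7b +190.476ms=4/7b
8) 1333.333ms=4b +333.333ms=1b
9) 1666.667ms=5b +333.333ms=1b
10) 2000.0ms=6b +666.667ms=2b
11) 2666.667ms=8b +1000.0ms=3b
12) 3666.667ms=11b +333.333ms=1b
13) 4000.0ms=12b +666.667ms=2b
14) 4666.667ms=14b +333.333ms=1b
15) 5000.0ms=15b +333.333ms=1b
Σ=16b of 16 (180bpm 4/4) — PASS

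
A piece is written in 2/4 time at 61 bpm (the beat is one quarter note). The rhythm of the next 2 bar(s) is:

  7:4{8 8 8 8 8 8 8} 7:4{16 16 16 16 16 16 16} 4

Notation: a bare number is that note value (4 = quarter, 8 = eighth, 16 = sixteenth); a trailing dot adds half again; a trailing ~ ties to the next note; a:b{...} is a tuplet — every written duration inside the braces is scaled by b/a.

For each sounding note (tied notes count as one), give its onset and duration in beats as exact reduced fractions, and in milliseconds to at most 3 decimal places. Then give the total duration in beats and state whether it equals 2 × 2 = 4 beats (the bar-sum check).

1) 0.0ms=0b +281.03ms=2/7b
2) 281.03ms=2/7b +281.03ms=2/7b
3) 562.061ms=4/7b +281.03ms=2/7b
4) 843.091ms=6/7b +281.03ms=2/7b
5) 1124.122ms=8/7b +281.03ms=2/7b
6) 1405.152ms=10/7b +281.03ms=2/7b
7) 1686.183ms=12/7b +281.03ms=2/7b
8) 1967.213ms=2b +140.515ms=1/7b
9) 2107.728ms=15/7b +140.515ms=1/7b
10) 2248.244ms=16/7b +140.515ms=1/7b
11) 2388.759ms=17/7b +140.515ms=1/7b
12) 2529.274ms=18/7b +140.515ms=1/7b
13) 2669.789ms=19/7b +140.515ms=1/7b
14) 2810.304ms=20/7b +140.515ms=1/7b
15) 2950.82ms=3b +983.607ms=1b
Σ=4b of 4 (61bpm 2/4) — PASS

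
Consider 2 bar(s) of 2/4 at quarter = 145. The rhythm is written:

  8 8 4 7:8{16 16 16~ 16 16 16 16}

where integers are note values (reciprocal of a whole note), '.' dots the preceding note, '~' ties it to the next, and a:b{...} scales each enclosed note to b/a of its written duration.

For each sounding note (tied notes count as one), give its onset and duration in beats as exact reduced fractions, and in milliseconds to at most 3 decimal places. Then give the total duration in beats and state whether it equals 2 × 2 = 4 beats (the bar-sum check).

1) 0.0ms=0b +206.897ms=1/2b
2) 206.897ms=1/2b +206.897ms=1/2b
3) 413.793ms=1b +413.793ms=1b
4) 827.586ms=2b +118.227ms=2/7b
5) 945.813ms=16/7b +118.227ms=2/7b
6) 1064.039ms=18/7b +236.453ms=4/7b
7) 1300.493ms=22/7b +118.227ms=2/7b
8) 1418.719ms=24/7b +118.227ms=2/7b
9) 1536.946ms=26/7b +118.227ms=2/7b
Σ=4b of 4 (145bpm 2/4) — PASS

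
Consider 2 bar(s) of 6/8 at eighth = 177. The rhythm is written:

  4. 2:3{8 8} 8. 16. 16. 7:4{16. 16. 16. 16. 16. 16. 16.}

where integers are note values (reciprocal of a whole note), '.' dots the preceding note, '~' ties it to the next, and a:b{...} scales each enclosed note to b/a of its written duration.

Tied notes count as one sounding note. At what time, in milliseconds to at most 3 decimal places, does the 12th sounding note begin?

note 12 onset = 78/7b = 3777.24ms

1. 0.0ms @ 0 + 1016.949ms (3)
2. 1016.949ms @ 3 + 508.475ms (3/2)
3. 1525.424ms @ 9/2 + 508.475ms (3/2)
4. 2033.898ms @ 6 + 508.475ms (3/2)
5. 2542.373ms @ 15/2 + 254.237ms (3/4)
6. 2796.61ms @ 33/4 + 254.237ms (3/4)
7. 3050.847ms @ 9 + 145.278ms (3/7)
8. 3196.126ms @ 66/7 + 145.278ms (3/7)
9. 3341.404ms @ 69/7 + 145.278ms (3/7)
10. 3486.683ms @ 72/7 + 145.278ms (3/7)
11. 3631.961ms @ 75/7 + 145.278ms (3/7)
12. 3777.24ms @ 78/7 + 145.278ms (3/7)
13. 3922.518ms @ 81/7 + 145.278ms (3/7)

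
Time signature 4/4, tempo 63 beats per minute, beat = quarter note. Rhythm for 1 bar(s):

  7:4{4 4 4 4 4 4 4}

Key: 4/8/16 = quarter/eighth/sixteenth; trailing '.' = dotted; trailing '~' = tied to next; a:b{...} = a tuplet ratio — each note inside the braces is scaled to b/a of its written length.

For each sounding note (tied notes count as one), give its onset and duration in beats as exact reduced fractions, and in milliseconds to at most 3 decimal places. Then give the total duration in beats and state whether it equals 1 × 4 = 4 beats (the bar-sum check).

1) 0.0ms=0b +544.218ms=4/7b
2) 544.218ms=4/7b +544.218ms=4/7b
3) 1088.435ms=8/7b +544.218ms=4/7b
4) 1632.653ms=12/7b +544.218ms=4/7b
5) 2176.871ms=16/7b +544.218ms=4/7b
6) 2721.088ms=20/7b +544.218ms=4/7b
7) 3265.306ms=24/7b +544.218ms=4/7b
Σ=4b of 4 (63bpm 4/4) — PASS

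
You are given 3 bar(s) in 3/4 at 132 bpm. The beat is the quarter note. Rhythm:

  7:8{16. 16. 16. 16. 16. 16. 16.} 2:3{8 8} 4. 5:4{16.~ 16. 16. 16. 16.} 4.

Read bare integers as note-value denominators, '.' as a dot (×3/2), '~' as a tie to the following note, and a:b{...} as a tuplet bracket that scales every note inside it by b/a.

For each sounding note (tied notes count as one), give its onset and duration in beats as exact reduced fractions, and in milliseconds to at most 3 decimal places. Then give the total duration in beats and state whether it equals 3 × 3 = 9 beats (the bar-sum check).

1) 0.0ms=0b +194.805ms=3/7b
2) 194.805ms=3/7b +194.805ms=3/7b
3) 389.61ms=6/7b +194.805ms=3/7b
4) 584.416ms=9/7b +194.805ms=3/7b
5) 779.221ms=12/7b +194.805ms=3/7b
6) 974.026ms=15/7b +194.805ms=3/7b
7) 1168.831ms=18/7b +194.805ms=3/7b
8) 1363.636ms=3b +340.909ms=3/4b
9) 1704.545ms=15/4b +340.909ms=3/4b
10) 2045.455ms=9/2b +681.818ms=3/2b
11) 2727.273ms=6b +272.727ms=3/5b
12) 3000.0ms=33/5b +136.364ms=3/10b
13) 3136.364ms=69/10b +136.364ms=3/10b
14) 3272.727ms=36/5b +136.364ms=3/10b
15) 3409.091ms=15/2b +681.818ms=3/2b
Σ=9b of 9 (132bpm 3/4) — PASS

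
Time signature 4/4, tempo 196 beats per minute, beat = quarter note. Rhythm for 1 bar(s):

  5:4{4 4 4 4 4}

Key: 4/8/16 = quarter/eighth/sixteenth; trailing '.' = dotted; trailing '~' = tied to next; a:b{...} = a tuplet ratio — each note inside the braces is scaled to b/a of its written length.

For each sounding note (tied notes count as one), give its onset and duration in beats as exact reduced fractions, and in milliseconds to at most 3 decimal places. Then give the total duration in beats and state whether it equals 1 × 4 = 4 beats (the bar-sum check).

1) 0.0ms=0b +244.898ms=4/5b
2) 244.898ms=4/5b +244.898ms=4/5b
3) 489.796ms=8/5b +244.898ms=4/5b
4) 734.694ms=12/5b +244.898ms=4/5b
5) 979.592ms=16/5b +244.898ms=4/5b
Σ=4b of 4 (196bpm 4/4) — PASS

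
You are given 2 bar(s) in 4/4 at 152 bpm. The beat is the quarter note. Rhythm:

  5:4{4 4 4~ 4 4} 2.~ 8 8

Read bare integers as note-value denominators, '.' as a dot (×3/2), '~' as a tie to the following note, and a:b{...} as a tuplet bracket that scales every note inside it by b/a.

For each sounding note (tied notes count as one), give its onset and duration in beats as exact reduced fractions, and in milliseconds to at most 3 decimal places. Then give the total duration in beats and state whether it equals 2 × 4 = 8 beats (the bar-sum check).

1) 0.0ms=0b +315.789ms=4/5b
2) 315.789ms=4/5b +315.789ms=4/5b
3) 631.579ms=8/5b +631.579ms=8/5b
4) 1263.158ms=16/5b +315.789ms=4/5b
5) 1578.947ms=4b +1381.579ms=7/2b
6) 2960.526ms=15/2b +197.368ms=1/2b
Σ=8b of 8 (152bpm 4/4) — PASS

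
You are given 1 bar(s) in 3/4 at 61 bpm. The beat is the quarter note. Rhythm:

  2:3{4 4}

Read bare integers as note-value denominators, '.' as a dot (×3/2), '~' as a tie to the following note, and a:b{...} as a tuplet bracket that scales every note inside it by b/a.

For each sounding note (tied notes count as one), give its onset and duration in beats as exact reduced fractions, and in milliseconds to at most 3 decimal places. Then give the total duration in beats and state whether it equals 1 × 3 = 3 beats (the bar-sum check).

1) 0.0ms=0b +1475.41ms=3/2b
2) 1475.41ms=3/2b +1475.41ms=3/2b
Σ=3b of 3 (61bpm 3/4) — PASS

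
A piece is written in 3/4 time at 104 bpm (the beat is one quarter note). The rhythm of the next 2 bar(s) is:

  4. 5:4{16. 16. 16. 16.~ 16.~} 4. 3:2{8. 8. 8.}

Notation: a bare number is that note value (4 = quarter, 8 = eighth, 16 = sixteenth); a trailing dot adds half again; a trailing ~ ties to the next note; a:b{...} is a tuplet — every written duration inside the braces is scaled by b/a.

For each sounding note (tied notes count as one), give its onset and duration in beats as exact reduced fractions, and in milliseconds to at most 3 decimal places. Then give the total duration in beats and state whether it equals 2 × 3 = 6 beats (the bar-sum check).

1) 0.0ms=0b +865.385ms=3/2b
2) 865.385ms=3/2b +173.077ms=3/10b
3) 1038.462ms=9/5b +173.077ms=3/10b
4) 1211.538ms=21/10b +173.077ms=3/10b
5) 1384.615ms=12/5b +1211.538ms=21/10b
6) 2596.154ms=9/2b +288.462ms=1/2b
7) 2884.615ms=5b +288.462ms=1/2b
8) 3173.077ms=11/2b +288.462ms=1/2b
Σ=6b of 6 (104bpm 3/4) — PASS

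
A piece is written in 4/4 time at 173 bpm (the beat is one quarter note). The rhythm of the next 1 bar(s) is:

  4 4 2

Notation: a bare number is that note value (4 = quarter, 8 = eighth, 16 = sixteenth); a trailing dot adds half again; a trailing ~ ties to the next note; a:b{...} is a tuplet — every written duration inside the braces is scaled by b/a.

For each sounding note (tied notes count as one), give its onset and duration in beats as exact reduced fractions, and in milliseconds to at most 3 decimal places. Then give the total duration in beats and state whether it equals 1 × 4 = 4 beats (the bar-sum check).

1) 0.0ms=0b +346.821ms=1b
2) 346.821ms=1b +346.821ms=1b
3) 693.642ms=2b +693.642ms=2b
Σ=4b of 4 (173bpm 4/4) — PASS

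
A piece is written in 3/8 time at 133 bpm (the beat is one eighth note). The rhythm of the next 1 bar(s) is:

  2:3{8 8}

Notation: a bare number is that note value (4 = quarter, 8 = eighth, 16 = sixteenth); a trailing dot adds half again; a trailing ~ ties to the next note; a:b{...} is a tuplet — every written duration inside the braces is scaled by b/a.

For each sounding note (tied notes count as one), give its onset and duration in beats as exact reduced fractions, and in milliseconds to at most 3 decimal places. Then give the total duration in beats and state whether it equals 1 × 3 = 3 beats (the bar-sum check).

1) 0.0ms=0b +676.692ms=3/2b
2) 676.692ms=3/2b +676.692ms=3/2b
Σ=3b of 3 (133bpm 3/8) — PASS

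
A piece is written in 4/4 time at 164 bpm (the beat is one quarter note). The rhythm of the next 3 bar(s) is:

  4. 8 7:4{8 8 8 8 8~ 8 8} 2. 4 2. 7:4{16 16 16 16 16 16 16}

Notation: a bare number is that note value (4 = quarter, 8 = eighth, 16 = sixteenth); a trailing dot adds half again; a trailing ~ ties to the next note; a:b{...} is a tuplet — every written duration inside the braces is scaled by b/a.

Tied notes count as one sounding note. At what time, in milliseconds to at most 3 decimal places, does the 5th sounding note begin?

1. 0.0ms @ 0 + 548.78ms (3/2)
2. 548.78ms @ 3/2 + 182.927ms (1/2)
3. 731.707ms @ 2 + 104.53ms (2/7)
4. 836.237ms @ 16/7 + 104.53ms (2/7)
5. 940.767ms @ 18/7 + 104.53ms (2/7)
6. 1045.296ms @ 20/7 + 104.53ms (2/7)
7. 1149.826ms @ 22/7 + 209.059ms (4/7)
8. 1358.885ms @ 26/7 + 104.53ms (2/7)
9. 1463.415ms @ 4 + 1097.561ms (3)
10. 2560.976ms @ 7 + 365.854ms (1)
11. 2926.829ms @ 8 + 1097.561ms (3)
12. 4024.39ms @ 11 + 52.265ms (1/7)
13. 4076.655ms @ 78/7 + 52.265ms (1/7)
14. 4128.92ms @ 79/7 + 52.265ms (1/7)
15. 4181.185ms @ 80/7 + 52.265ms (1/7)
16. 4233.449ms @ 81/7 + 52.265ms (1/7)
17. 4285.714ms @ 82/7 + 52.265ms (1/7)
18. 4337.979ms @ 83/7 + 52.265ms (1/7)

note 5 onset = 18/7b = 940.767ms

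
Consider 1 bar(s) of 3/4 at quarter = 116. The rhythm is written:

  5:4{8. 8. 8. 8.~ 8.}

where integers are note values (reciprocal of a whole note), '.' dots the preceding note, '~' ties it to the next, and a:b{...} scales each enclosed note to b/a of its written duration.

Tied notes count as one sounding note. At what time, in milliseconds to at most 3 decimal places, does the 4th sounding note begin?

note 4 onset = 9/5b = 931.034ms

1. 0.0ms @ 0 + 310.345ms (3/5)
2. 310.345ms @ 3/5 + 310.345ms (3/5)
3. 620.69ms @ 6/5 + 310.345ms (3/5)
4. 931.034ms @ 9/5 + 620.69ms (6/5)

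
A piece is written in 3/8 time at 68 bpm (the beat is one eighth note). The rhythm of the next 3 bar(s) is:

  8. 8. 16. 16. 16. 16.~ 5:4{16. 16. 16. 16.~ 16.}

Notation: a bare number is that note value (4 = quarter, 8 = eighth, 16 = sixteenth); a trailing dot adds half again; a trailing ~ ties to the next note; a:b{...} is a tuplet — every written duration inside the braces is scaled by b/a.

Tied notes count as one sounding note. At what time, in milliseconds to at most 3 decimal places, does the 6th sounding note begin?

note 6 onset = 21/4b = 4632.353ms

1. 0.0ms @ 0 + 1323.529ms (3/2)
2. 1323.529ms @ 3/2 + 1323.529ms (3/2)
3. 2647.059ms @ 3 + 661.765ms (3/4)
4. 3308.824ms @ 15/4 + 661.765ms (3/4)
5. 3970.588ms @ 9/2 + 661.765ms (3/4)
6. 4632.353ms @ 21/4 + 1191.176ms (27/20)
7. 5823.529ms @ 33/5 + 529.412ms (3/5)
8. 6352.941ms @ 36/5 + 529.412ms (3/5)
9. 6882.353ms @ 39/5 + 1058.824ms (6/5)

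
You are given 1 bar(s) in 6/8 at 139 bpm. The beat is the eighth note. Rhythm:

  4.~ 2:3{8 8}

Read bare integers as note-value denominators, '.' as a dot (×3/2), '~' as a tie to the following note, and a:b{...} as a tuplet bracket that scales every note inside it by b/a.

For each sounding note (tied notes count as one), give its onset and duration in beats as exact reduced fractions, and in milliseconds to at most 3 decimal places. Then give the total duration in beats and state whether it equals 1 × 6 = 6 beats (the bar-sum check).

1) 0.0ms=0b +1942.446ms=9/2b
2) 1942.446ms=9/2b +647.482ms=3/2b
Σ=6b of 6 (139bpm 6/8) — PASS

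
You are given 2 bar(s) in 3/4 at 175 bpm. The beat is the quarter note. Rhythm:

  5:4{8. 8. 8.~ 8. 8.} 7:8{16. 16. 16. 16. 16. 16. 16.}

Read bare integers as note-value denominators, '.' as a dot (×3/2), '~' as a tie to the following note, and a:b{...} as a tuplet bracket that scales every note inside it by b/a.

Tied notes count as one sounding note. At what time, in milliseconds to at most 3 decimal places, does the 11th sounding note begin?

1. 0.0ms @ 0 + 205.714ms (3/5)
2. 205.714ms @ 3/5 + 205.714ms (3/5)
3. 411.429ms @ 6/5 + 411.429ms (6/5)
4. 822.857ms @ 12/5 + 205.714ms (3/5)
5. 1028.571ms @ 3 + 146.939ms (3/7)
6. 1175.51ms @ 24/7 + 146.939ms (3/7)
7. 1322.449ms @ 27/7 + 146.939ms (3/7)
8. 1469.388ms @ 30/7 + 146.939ms (3/7)
9. 1616.327ms @ 33/7 + 146.939ms (3/7)
10. 1763.265ms @ 36/7 + 146.939ms (3/7)
11. 1910.204ms @ 39/7 + 146.939ms (3/7)

note 11 onset = 39/7b = 1910.204ms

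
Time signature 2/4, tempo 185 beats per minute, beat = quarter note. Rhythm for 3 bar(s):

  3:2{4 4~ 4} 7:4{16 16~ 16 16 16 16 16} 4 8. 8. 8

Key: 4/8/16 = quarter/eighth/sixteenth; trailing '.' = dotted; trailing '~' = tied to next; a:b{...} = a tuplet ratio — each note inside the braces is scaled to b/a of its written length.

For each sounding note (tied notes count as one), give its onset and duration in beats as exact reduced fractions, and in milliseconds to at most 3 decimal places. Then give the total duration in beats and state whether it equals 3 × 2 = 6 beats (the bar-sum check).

1) 0.0ms=0b +216.216ms=2/3b
2) 216.216ms=2/3b +432.432ms=4/3b
3) 648.649ms=2b +46.332ms=1/7b
4) 694.981ms=15/7b +92.664ms=2/7b
5) 787.645ms=17/7b +46.332ms=1/7b
6) 833.977ms=18/7b +46.332ms=1/7b
7) 880.309ms=19/7b +46.332ms=1/7b
8) 926.641ms=20/7b +46.332ms=1/7b
9) 972.973ms=3b +324.324ms=1b
10) 1297.297ms=4b +243.243ms=3/4b
11) 1540.541ms=19/4b +243.243ms=3/4b
12) 1783.784ms=11/2b +162.162ms=1/2b
Σ=6b of 6 (185bpm 2/4) — PASS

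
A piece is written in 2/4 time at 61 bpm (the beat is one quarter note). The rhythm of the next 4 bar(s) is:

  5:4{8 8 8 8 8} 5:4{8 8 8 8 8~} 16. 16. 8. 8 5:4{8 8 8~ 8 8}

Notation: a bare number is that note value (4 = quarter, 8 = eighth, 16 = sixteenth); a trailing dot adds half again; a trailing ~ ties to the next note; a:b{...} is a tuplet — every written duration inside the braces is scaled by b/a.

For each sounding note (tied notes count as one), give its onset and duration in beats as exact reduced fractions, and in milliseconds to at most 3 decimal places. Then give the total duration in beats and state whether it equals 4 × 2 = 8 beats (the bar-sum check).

1) 0.0ms=0b +393.443ms=2/5b
2) 393.443ms=2/5b +393.443ms=2/5b
3) 786.885ms=4/5b +393.443ms=2/5b
4) 1180.328ms=6/5b +393.443ms=2/5b
5) 1573.77ms=8/5b +393.443ms=2/5b
6) 1967.213ms=2b +393.443ms=2/5b
7) 2360.656ms=12/5b +393.443ms=2/5b
8) 2754.098ms=14/5b +393.443ms=2/5b
9) 3147.541ms=16/5b +393.443ms=2/5b
10) 3540.984ms=18/5b +762.295ms=31/40b
11) 4303.279ms=35/8b +368.852ms=3/8b
12) 4672.131ms=19/4b +737.705ms=3/4b
13) 5409.836ms=11/2b +491.803ms=1/2b
14) 5901.639ms=6b +393.443ms=2/5b
15) 6295.082ms=32/5b +393.443ms=2/5b
16) 6688.525ms=34/5b +786.885ms=4/5b
17) 7475.41ms=38/5b +393.443ms=2/5b
Σ=8b of 8 (61bpm 2/4) — PASS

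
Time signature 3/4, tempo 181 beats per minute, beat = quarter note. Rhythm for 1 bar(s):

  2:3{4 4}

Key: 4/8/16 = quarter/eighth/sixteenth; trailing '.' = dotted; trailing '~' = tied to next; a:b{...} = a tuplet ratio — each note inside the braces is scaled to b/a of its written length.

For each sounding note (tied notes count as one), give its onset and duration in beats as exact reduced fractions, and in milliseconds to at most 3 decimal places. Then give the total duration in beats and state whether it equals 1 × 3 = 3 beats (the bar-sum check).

1) 0.0ms=0b +497.238ms=3/2b
2) 497.238ms=3/2b +497.238ms=3/2b
Σ=3b of 3 (181bpm 3/4) — PASS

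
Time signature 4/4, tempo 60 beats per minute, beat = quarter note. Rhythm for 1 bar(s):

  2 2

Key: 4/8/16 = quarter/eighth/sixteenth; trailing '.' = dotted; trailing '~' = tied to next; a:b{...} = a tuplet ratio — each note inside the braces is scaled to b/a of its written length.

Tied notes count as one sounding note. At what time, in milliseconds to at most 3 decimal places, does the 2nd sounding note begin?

1. 0.0ms @ 0 + 2000.0ms (2)
2. 2000.0ms @ 2 + 2000.0ms (2)

note 2 onset = 2b = 2000.0ms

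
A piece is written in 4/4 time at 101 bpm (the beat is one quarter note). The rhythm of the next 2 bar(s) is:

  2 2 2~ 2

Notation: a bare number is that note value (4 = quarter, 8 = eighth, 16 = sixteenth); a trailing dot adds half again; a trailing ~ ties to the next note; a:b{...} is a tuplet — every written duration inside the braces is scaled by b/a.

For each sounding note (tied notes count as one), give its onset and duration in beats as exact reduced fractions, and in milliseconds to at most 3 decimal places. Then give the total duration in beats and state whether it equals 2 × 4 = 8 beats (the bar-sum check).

1) 0.0ms=0b +1188.119ms=2b
2) 1188.119ms=2b +1188.119ms=2b
3) 2376.238ms=4b +2376.238ms=4b
Σ=8b of 8 (101bpm 4/4) — PASS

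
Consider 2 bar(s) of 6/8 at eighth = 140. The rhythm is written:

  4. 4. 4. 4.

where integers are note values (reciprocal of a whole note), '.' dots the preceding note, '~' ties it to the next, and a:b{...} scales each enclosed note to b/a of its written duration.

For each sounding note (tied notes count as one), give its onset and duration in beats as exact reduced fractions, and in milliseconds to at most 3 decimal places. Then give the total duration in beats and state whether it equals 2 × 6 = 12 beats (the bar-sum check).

1) 0.0ms=0b +1285.714ms=3b
2) 1285.714ms=3b +1285.714ms=3b
3) 2571.429ms=6b +1285.714ms=3b
4) 3857.143ms=9b +1285.714ms=3b
Σ=12b of 12 (140bpm 6/8) — PASS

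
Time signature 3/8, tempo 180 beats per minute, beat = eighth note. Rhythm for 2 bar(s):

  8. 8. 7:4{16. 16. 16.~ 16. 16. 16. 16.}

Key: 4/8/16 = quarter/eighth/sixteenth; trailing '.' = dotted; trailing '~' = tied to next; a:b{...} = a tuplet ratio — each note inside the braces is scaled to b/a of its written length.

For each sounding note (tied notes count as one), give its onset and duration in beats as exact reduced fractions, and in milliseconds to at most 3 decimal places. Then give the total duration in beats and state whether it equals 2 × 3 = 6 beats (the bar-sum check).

1) 0.0ms=0b +500.0ms=3/2b
2) 500.0ms=3/2b +500.0ms=3/2b
3) 1000.0ms=3b +142.857ms=3/7b
4) 1142.857ms=24/7b +142.857ms=3/7b
5) 1285.714ms=27/7b +285.714ms=6/7b
6) 1571.429ms=33/7b +142.857ms=3/7b
7) 1714.286ms=36/7b +142.857ms=3/7b
8) 1857.143ms=39/7b +142.857ms=3/7b
Σ=6b of 6 (180bpm 3/8) — PASS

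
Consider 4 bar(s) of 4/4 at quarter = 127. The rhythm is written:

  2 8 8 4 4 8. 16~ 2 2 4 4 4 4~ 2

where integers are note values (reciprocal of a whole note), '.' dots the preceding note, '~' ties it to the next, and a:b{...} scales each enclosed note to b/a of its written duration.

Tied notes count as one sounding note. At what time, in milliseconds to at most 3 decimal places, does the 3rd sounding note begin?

note 3 onset = 5/2b = 1181.102ms

1. 0.0ms @ 0 + 944.882ms (2)
2. 944.882ms @ 2 + 236.22ms (1/2)
3. 1181.102ms @ 5/2 + 236.22ms (1/2)
4. 1417.323ms @ 3 + 472.441ms (1)
5. 1889.764ms @ 4 + 472.441ms (1)
6. 2362.205ms @ 5 + 354.331ms (3/4)
7. 2716.535ms @ 23/4 + 1062.992ms (9/4)
8. 3779.528ms @ 8 + 944.882ms (2)
9. 4724.409ms @ 10 + 472.441ms (1)
10. 5196.85ms @ 11 + 472.441ms (1)
11. 5669.291ms @ 12 + 472.441ms (1)
12. 6141.732ms @ 13 + 1417.323ms (3)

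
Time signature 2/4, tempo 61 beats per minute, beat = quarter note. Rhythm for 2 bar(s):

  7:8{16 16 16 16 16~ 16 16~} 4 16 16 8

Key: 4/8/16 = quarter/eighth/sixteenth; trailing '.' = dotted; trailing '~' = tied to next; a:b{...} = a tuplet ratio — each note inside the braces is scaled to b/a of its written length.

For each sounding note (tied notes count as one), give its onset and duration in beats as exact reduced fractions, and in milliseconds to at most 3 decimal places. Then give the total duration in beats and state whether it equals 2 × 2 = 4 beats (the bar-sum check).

1) 0.0ms=0b +281.03ms=2/7b
2) 281.03ms=2/7b +281.03ms=2/7b
3) 562.061ms=4/7b +281.03ms=2/7b
4) 843.091ms=6/7b +281.03ms=2/7b
5) 1124.122ms=8/7b +562.061ms=4/7b
6) 1686.183ms=12/7b +1264.637ms=9/7b
7) 2950.82ms=3b +245.902ms=1/4b
8) 3196.721ms=13/4b +245.902ms=1/4b
9) 3442.623ms=7/2b +491.803ms=1/2b
Σ=4b of 4 (61bpm 2/4) — PASS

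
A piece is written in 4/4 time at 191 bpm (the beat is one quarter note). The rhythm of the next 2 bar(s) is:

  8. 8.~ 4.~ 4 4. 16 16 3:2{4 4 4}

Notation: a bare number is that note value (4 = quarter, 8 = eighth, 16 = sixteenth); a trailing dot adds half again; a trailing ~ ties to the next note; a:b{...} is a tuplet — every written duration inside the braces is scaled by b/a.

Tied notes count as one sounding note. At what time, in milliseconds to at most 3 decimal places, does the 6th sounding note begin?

1. 0.0ms @ 0 + 235.602ms (3/4)
2. 235.602ms @ 3/4 + 1020.942ms (13/4)
3. 1256.545ms @ 4 + 471.204ms (3/2)
4. 1727.749ms @ 11/2 + 78.534ms (1/4)
5. 1806.283ms @ 23/4 + 78.534ms (1/4)
6. 1884.817ms @ 6 + 209.424ms (2/3)
7. 2094.241ms @ 20/3 + 209.424ms (2/3)
8. 2303.665ms @ 22/3 + 209.424ms (2/3)

note 6 onset = 6b = 1884.817ms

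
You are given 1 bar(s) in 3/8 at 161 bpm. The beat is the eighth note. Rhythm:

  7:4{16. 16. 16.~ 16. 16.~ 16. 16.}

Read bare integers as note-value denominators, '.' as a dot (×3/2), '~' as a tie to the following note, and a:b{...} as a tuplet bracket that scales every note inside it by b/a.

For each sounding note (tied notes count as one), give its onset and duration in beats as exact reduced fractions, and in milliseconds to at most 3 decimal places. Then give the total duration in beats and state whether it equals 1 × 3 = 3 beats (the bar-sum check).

1) 0.0ms=0b +159.716ms=3/7b
2) 159.716ms=3/7b +159.716ms=3/7b
3) 319.432ms=6/7b +319.432ms=6/7b
4) 638.864ms=12/7b +319.432ms=6/7b
5) 958.296ms=18/7b +159.716ms=3/7b
Σ=3b of 3 (161bpm 3/8) — PASS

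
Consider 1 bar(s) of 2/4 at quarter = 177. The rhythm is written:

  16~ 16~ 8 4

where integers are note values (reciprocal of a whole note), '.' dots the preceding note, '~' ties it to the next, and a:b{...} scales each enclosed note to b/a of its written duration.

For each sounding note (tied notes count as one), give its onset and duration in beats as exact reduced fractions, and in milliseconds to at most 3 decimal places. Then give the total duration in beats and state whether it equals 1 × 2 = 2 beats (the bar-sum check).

1) 0.0ms=0b +338.983ms=1b
2) 338.983ms=1b +338.983ms=1b
Σ=2b of 2 (177bpm 2/4) — PASS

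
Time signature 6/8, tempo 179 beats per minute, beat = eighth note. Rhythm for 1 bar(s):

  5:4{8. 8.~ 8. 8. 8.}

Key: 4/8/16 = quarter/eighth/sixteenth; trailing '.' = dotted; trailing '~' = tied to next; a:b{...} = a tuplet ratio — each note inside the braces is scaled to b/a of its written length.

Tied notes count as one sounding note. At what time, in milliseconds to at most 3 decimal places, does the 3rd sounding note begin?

1. 0.0ms @ 0 + 402.235ms (6/5)
2. 402.235ms @ 6/5 + 804.469ms (12/5)
3. 1206.704ms @ 18/5 + 402.235ms (6/5)
4. 1608.939ms @ 24/5 + 402.235ms (6/5)

note 3 onset = 18/5b = 1206.704ms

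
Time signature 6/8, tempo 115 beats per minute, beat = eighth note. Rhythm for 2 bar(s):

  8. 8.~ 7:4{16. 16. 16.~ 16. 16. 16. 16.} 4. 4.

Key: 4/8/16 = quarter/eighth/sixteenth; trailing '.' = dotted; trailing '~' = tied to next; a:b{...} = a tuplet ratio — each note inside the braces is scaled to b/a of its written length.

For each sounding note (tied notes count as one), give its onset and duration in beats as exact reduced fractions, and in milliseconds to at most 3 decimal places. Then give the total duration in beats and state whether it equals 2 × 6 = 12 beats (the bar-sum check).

1) 0.0ms=0b +782.609ms=3/2b
2) 782.609ms=3/2b +1006.211ms=27/14b
3) 1788.82ms=24/7b +223.602ms=3/7b
4) 2012.422ms=27/7b +447.205ms=6/7b
5) 2459.627ms=33/7b +223.602ms=3/7b
6) 2683.23ms=36/7b +223.602ms=3/7b
7) 2906.832ms=39/7b +223.602ms=3/7b
8) 3130.435ms=6b +1565.217ms=3b
9) 4695.652ms=9b +1565.217ms=3b
Σ=12b of 12 (115bpm 6/8) — PASS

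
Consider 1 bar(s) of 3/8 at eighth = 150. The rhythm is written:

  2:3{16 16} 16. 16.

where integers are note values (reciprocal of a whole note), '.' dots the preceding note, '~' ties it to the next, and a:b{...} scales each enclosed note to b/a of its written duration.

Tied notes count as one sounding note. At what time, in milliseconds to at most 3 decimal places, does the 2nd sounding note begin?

note 2 onset = 3/4b = 300.0ms

1. 0.0ms @ 0 + 300.0ms (3/4)
2. 300.0ms @ 3/4 + 300.0ms (3/4)
3. 600.0ms @ 3/2 + 300.0ms (3/4)
4. 900.0ms @ 9/4 + 300.0ms (3/4)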